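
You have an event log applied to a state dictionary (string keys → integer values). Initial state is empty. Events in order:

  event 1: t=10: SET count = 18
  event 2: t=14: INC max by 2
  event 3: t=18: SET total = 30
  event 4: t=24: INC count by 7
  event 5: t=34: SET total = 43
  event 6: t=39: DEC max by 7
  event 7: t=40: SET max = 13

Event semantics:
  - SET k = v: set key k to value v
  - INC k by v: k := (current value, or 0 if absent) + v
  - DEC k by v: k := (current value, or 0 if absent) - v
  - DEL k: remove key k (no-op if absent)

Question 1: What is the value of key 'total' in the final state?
Track key 'total' through all 7 events:
  event 1 (t=10: SET count = 18): total unchanged
  event 2 (t=14: INC max by 2): total unchanged
  event 3 (t=18: SET total = 30): total (absent) -> 30
  event 4 (t=24: INC count by 7): total unchanged
  event 5 (t=34: SET total = 43): total 30 -> 43
  event 6 (t=39: DEC max by 7): total unchanged
  event 7 (t=40: SET max = 13): total unchanged
Final: total = 43

Answer: 43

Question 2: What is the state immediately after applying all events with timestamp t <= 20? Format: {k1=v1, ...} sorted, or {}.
Answer: {count=18, max=2, total=30}

Derivation:
Apply events with t <= 20 (3 events):
  after event 1 (t=10: SET count = 18): {count=18}
  after event 2 (t=14: INC max by 2): {count=18, max=2}
  after event 3 (t=18: SET total = 30): {count=18, max=2, total=30}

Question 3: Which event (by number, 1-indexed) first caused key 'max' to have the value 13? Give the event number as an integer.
Looking for first event where max becomes 13:
  event 2: max = 2
  event 3: max = 2
  event 4: max = 2
  event 5: max = 2
  event 6: max = -5
  event 7: max -5 -> 13  <-- first match

Answer: 7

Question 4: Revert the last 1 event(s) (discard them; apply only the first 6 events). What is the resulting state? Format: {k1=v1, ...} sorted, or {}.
Keep first 6 events (discard last 1):
  after event 1 (t=10: SET count = 18): {count=18}
  after event 2 (t=14: INC max by 2): {count=18, max=2}
  after event 3 (t=18: SET total = 30): {count=18, max=2, total=30}
  after event 4 (t=24: INC count by 7): {count=25, max=2, total=30}
  after event 5 (t=34: SET total = 43): {count=25, max=2, total=43}
  after event 6 (t=39: DEC max by 7): {count=25, max=-5, total=43}

Answer: {count=25, max=-5, total=43}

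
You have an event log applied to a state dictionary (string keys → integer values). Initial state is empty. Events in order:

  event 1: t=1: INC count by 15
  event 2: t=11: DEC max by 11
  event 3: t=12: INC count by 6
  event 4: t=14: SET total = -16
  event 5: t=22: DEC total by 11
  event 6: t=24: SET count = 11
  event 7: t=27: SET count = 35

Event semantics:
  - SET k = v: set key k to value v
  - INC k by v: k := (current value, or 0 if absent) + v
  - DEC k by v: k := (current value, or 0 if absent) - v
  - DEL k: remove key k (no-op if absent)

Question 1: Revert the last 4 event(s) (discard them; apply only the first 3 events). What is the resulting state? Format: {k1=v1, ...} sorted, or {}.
Keep first 3 events (discard last 4):
  after event 1 (t=1: INC count by 15): {count=15}
  after event 2 (t=11: DEC max by 11): {count=15, max=-11}
  after event 3 (t=12: INC count by 6): {count=21, max=-11}

Answer: {count=21, max=-11}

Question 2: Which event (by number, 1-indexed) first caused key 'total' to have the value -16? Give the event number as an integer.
Looking for first event where total becomes -16:
  event 4: total (absent) -> -16  <-- first match

Answer: 4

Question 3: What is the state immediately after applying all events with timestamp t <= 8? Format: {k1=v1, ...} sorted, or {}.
Answer: {count=15}

Derivation:
Apply events with t <= 8 (1 events):
  after event 1 (t=1: INC count by 15): {count=15}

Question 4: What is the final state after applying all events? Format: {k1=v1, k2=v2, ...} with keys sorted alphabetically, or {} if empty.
Answer: {count=35, max=-11, total=-27}

Derivation:
  after event 1 (t=1: INC count by 15): {count=15}
  after event 2 (t=11: DEC max by 11): {count=15, max=-11}
  after event 3 (t=12: INC count by 6): {count=21, max=-11}
  after event 4 (t=14: SET total = -16): {count=21, max=-11, total=-16}
  after event 5 (t=22: DEC total by 11): {count=21, max=-11, total=-27}
  after event 6 (t=24: SET count = 11): {count=11, max=-11, total=-27}
  after event 7 (t=27: SET count = 35): {count=35, max=-11, total=-27}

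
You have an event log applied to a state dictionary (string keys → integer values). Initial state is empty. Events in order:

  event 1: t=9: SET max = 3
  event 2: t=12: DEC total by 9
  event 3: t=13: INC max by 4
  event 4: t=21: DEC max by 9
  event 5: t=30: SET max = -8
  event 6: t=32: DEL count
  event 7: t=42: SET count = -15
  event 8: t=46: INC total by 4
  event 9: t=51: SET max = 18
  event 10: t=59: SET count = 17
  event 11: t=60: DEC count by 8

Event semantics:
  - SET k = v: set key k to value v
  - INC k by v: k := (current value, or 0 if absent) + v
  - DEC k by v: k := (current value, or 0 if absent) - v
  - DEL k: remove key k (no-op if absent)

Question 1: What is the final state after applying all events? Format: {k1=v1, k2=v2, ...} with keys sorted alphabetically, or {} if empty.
Answer: {count=9, max=18, total=-5}

Derivation:
  after event 1 (t=9: SET max = 3): {max=3}
  after event 2 (t=12: DEC total by 9): {max=3, total=-9}
  after event 3 (t=13: INC max by 4): {max=7, total=-9}
  after event 4 (t=21: DEC max by 9): {max=-2, total=-9}
  after event 5 (t=30: SET max = -8): {max=-8, total=-9}
  after event 6 (t=32: DEL count): {max=-8, total=-9}
  after event 7 (t=42: SET count = -15): {count=-15, max=-8, total=-9}
  after event 8 (t=46: INC total by 4): {count=-15, max=-8, total=-5}
  after event 9 (t=51: SET max = 18): {count=-15, max=18, total=-5}
  after event 10 (t=59: SET count = 17): {count=17, max=18, total=-5}
  after event 11 (t=60: DEC count by 8): {count=9, max=18, total=-5}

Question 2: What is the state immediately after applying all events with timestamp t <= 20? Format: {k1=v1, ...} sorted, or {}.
Answer: {max=7, total=-9}

Derivation:
Apply events with t <= 20 (3 events):
  after event 1 (t=9: SET max = 3): {max=3}
  after event 2 (t=12: DEC total by 9): {max=3, total=-9}
  after event 3 (t=13: INC max by 4): {max=7, total=-9}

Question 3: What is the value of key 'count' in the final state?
Track key 'count' through all 11 events:
  event 1 (t=9: SET max = 3): count unchanged
  event 2 (t=12: DEC total by 9): count unchanged
  event 3 (t=13: INC max by 4): count unchanged
  event 4 (t=21: DEC max by 9): count unchanged
  event 5 (t=30: SET max = -8): count unchanged
  event 6 (t=32: DEL count): count (absent) -> (absent)
  event 7 (t=42: SET count = -15): count (absent) -> -15
  event 8 (t=46: INC total by 4): count unchanged
  event 9 (t=51: SET max = 18): count unchanged
  event 10 (t=59: SET count = 17): count -15 -> 17
  event 11 (t=60: DEC count by 8): count 17 -> 9
Final: count = 9

Answer: 9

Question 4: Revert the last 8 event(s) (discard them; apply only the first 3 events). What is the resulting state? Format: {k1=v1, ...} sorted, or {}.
Answer: {max=7, total=-9}

Derivation:
Keep first 3 events (discard last 8):
  after event 1 (t=9: SET max = 3): {max=3}
  after event 2 (t=12: DEC total by 9): {max=3, total=-9}
  after event 3 (t=13: INC max by 4): {max=7, total=-9}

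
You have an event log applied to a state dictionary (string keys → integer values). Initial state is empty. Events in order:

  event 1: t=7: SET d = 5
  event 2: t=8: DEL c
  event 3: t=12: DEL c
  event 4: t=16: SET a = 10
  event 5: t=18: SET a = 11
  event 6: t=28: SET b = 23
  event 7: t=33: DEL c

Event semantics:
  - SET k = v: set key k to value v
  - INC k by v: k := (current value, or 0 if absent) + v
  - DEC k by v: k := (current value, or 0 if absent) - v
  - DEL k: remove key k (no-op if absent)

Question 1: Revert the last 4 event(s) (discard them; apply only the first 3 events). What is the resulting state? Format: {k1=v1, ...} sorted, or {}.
Answer: {d=5}

Derivation:
Keep first 3 events (discard last 4):
  after event 1 (t=7: SET d = 5): {d=5}
  after event 2 (t=8: DEL c): {d=5}
  after event 3 (t=12: DEL c): {d=5}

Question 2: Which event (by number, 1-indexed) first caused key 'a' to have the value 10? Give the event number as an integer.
Looking for first event where a becomes 10:
  event 4: a (absent) -> 10  <-- first match

Answer: 4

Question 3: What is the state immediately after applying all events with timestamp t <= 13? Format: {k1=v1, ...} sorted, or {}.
Apply events with t <= 13 (3 events):
  after event 1 (t=7: SET d = 5): {d=5}
  after event 2 (t=8: DEL c): {d=5}
  after event 3 (t=12: DEL c): {d=5}

Answer: {d=5}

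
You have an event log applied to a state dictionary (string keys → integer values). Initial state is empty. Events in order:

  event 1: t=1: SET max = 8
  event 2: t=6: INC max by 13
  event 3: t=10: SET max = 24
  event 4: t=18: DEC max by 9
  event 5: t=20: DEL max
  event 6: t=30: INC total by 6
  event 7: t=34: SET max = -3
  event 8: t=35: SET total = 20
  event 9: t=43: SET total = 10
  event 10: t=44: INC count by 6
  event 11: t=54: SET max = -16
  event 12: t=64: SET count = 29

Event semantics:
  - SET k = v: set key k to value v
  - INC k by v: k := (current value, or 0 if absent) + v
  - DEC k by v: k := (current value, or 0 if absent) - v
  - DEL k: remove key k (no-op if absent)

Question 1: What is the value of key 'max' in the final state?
Answer: -16

Derivation:
Track key 'max' through all 12 events:
  event 1 (t=1: SET max = 8): max (absent) -> 8
  event 2 (t=6: INC max by 13): max 8 -> 21
  event 3 (t=10: SET max = 24): max 21 -> 24
  event 4 (t=18: DEC max by 9): max 24 -> 15
  event 5 (t=20: DEL max): max 15 -> (absent)
  event 6 (t=30: INC total by 6): max unchanged
  event 7 (t=34: SET max = -3): max (absent) -> -3
  event 8 (t=35: SET total = 20): max unchanged
  event 9 (t=43: SET total = 10): max unchanged
  event 10 (t=44: INC count by 6): max unchanged
  event 11 (t=54: SET max = -16): max -3 -> -16
  event 12 (t=64: SET count = 29): max unchanged
Final: max = -16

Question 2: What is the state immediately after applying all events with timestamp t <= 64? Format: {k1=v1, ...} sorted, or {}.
Answer: {count=29, max=-16, total=10}

Derivation:
Apply events with t <= 64 (12 events):
  after event 1 (t=1: SET max = 8): {max=8}
  after event 2 (t=6: INC max by 13): {max=21}
  after event 3 (t=10: SET max = 24): {max=24}
  after event 4 (t=18: DEC max by 9): {max=15}
  after event 5 (t=20: DEL max): {}
  after event 6 (t=30: INC total by 6): {total=6}
  after event 7 (t=34: SET max = -3): {max=-3, total=6}
  after event 8 (t=35: SET total = 20): {max=-3, total=20}
  after event 9 (t=43: SET total = 10): {max=-3, total=10}
  after event 10 (t=44: INC count by 6): {count=6, max=-3, total=10}
  after event 11 (t=54: SET max = -16): {count=6, max=-16, total=10}
  after event 12 (t=64: SET count = 29): {count=29, max=-16, total=10}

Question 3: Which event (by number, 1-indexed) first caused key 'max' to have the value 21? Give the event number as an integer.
Answer: 2

Derivation:
Looking for first event where max becomes 21:
  event 1: max = 8
  event 2: max 8 -> 21  <-- first match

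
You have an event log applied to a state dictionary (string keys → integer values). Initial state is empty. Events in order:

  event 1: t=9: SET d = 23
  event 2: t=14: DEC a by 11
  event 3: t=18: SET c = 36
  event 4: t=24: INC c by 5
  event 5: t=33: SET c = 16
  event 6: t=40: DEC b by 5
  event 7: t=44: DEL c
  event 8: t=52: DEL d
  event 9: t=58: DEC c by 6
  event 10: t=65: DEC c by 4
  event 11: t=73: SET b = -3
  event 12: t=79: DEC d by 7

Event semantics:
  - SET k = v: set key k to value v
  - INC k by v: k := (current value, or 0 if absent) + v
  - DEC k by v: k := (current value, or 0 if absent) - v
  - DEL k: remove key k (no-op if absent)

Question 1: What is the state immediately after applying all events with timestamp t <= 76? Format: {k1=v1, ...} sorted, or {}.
Apply events with t <= 76 (11 events):
  after event 1 (t=9: SET d = 23): {d=23}
  after event 2 (t=14: DEC a by 11): {a=-11, d=23}
  after event 3 (t=18: SET c = 36): {a=-11, c=36, d=23}
  after event 4 (t=24: INC c by 5): {a=-11, c=41, d=23}
  after event 5 (t=33: SET c = 16): {a=-11, c=16, d=23}
  after event 6 (t=40: DEC b by 5): {a=-11, b=-5, c=16, d=23}
  after event 7 (t=44: DEL c): {a=-11, b=-5, d=23}
  after event 8 (t=52: DEL d): {a=-11, b=-5}
  after event 9 (t=58: DEC c by 6): {a=-11, b=-5, c=-6}
  after event 10 (t=65: DEC c by 4): {a=-11, b=-5, c=-10}
  after event 11 (t=73: SET b = -3): {a=-11, b=-3, c=-10}

Answer: {a=-11, b=-3, c=-10}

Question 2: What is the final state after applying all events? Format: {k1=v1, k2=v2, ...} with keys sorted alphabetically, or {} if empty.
  after event 1 (t=9: SET d = 23): {d=23}
  after event 2 (t=14: DEC a by 11): {a=-11, d=23}
  after event 3 (t=18: SET c = 36): {a=-11, c=36, d=23}
  after event 4 (t=24: INC c by 5): {a=-11, c=41, d=23}
  after event 5 (t=33: SET c = 16): {a=-11, c=16, d=23}
  after event 6 (t=40: DEC b by 5): {a=-11, b=-5, c=16, d=23}
  after event 7 (t=44: DEL c): {a=-11, b=-5, d=23}
  after event 8 (t=52: DEL d): {a=-11, b=-5}
  after event 9 (t=58: DEC c by 6): {a=-11, b=-5, c=-6}
  after event 10 (t=65: DEC c by 4): {a=-11, b=-5, c=-10}
  after event 11 (t=73: SET b = -3): {a=-11, b=-3, c=-10}
  after event 12 (t=79: DEC d by 7): {a=-11, b=-3, c=-10, d=-7}

Answer: {a=-11, b=-3, c=-10, d=-7}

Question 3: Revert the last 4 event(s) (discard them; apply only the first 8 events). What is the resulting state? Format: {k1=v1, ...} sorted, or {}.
Answer: {a=-11, b=-5}

Derivation:
Keep first 8 events (discard last 4):
  after event 1 (t=9: SET d = 23): {d=23}
  after event 2 (t=14: DEC a by 11): {a=-11, d=23}
  after event 3 (t=18: SET c = 36): {a=-11, c=36, d=23}
  after event 4 (t=24: INC c by 5): {a=-11, c=41, d=23}
  after event 5 (t=33: SET c = 16): {a=-11, c=16, d=23}
  after event 6 (t=40: DEC b by 5): {a=-11, b=-5, c=16, d=23}
  after event 7 (t=44: DEL c): {a=-11, b=-5, d=23}
  after event 8 (t=52: DEL d): {a=-11, b=-5}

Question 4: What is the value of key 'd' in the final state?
Track key 'd' through all 12 events:
  event 1 (t=9: SET d = 23): d (absent) -> 23
  event 2 (t=14: DEC a by 11): d unchanged
  event 3 (t=18: SET c = 36): d unchanged
  event 4 (t=24: INC c by 5): d unchanged
  event 5 (t=33: SET c = 16): d unchanged
  event 6 (t=40: DEC b by 5): d unchanged
  event 7 (t=44: DEL c): d unchanged
  event 8 (t=52: DEL d): d 23 -> (absent)
  event 9 (t=58: DEC c by 6): d unchanged
  event 10 (t=65: DEC c by 4): d unchanged
  event 11 (t=73: SET b = -3): d unchanged
  event 12 (t=79: DEC d by 7): d (absent) -> -7
Final: d = -7

Answer: -7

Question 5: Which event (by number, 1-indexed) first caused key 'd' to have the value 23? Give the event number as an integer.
Looking for first event where d becomes 23:
  event 1: d (absent) -> 23  <-- first match

Answer: 1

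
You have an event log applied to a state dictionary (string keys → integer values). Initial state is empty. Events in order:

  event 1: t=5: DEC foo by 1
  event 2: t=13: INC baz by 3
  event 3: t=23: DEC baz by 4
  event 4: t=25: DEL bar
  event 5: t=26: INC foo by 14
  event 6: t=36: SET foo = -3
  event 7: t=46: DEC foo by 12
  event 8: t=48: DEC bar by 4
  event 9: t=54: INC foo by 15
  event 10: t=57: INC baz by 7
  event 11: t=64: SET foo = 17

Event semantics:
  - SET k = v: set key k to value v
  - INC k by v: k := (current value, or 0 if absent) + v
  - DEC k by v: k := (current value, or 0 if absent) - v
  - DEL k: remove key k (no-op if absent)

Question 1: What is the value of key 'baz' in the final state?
Answer: 6

Derivation:
Track key 'baz' through all 11 events:
  event 1 (t=5: DEC foo by 1): baz unchanged
  event 2 (t=13: INC baz by 3): baz (absent) -> 3
  event 3 (t=23: DEC baz by 4): baz 3 -> -1
  event 4 (t=25: DEL bar): baz unchanged
  event 5 (t=26: INC foo by 14): baz unchanged
  event 6 (t=36: SET foo = -3): baz unchanged
  event 7 (t=46: DEC foo by 12): baz unchanged
  event 8 (t=48: DEC bar by 4): baz unchanged
  event 9 (t=54: INC foo by 15): baz unchanged
  event 10 (t=57: INC baz by 7): baz -1 -> 6
  event 11 (t=64: SET foo = 17): baz unchanged
Final: baz = 6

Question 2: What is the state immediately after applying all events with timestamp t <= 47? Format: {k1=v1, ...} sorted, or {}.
Answer: {baz=-1, foo=-15}

Derivation:
Apply events with t <= 47 (7 events):
  after event 1 (t=5: DEC foo by 1): {foo=-1}
  after event 2 (t=13: INC baz by 3): {baz=3, foo=-1}
  after event 3 (t=23: DEC baz by 4): {baz=-1, foo=-1}
  after event 4 (t=25: DEL bar): {baz=-1, foo=-1}
  after event 5 (t=26: INC foo by 14): {baz=-1, foo=13}
  after event 6 (t=36: SET foo = -3): {baz=-1, foo=-3}
  after event 7 (t=46: DEC foo by 12): {baz=-1, foo=-15}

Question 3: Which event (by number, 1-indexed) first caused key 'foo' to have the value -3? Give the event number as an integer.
Looking for first event where foo becomes -3:
  event 1: foo = -1
  event 2: foo = -1
  event 3: foo = -1
  event 4: foo = -1
  event 5: foo = 13
  event 6: foo 13 -> -3  <-- first match

Answer: 6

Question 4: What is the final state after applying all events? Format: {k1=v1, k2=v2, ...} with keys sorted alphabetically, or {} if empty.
  after event 1 (t=5: DEC foo by 1): {foo=-1}
  after event 2 (t=13: INC baz by 3): {baz=3, foo=-1}
  after event 3 (t=23: DEC baz by 4): {baz=-1, foo=-1}
  after event 4 (t=25: DEL bar): {baz=-1, foo=-1}
  after event 5 (t=26: INC foo by 14): {baz=-1, foo=13}
  after event 6 (t=36: SET foo = -3): {baz=-1, foo=-3}
  after event 7 (t=46: DEC foo by 12): {baz=-1, foo=-15}
  after event 8 (t=48: DEC bar by 4): {bar=-4, baz=-1, foo=-15}
  after event 9 (t=54: INC foo by 15): {bar=-4, baz=-1, foo=0}
  after event 10 (t=57: INC baz by 7): {bar=-4, baz=6, foo=0}
  after event 11 (t=64: SET foo = 17): {bar=-4, baz=6, foo=17}

Answer: {bar=-4, baz=6, foo=17}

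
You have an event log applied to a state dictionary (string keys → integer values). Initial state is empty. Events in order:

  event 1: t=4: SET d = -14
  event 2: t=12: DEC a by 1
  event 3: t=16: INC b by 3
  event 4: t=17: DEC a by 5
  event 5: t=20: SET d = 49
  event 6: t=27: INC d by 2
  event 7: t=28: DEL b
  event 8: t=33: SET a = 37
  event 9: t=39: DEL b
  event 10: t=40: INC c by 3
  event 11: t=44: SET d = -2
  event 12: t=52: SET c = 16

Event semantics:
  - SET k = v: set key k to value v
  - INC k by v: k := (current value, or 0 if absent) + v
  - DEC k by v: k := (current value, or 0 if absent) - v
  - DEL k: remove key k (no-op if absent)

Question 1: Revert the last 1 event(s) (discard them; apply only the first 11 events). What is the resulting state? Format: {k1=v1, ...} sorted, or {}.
Answer: {a=37, c=3, d=-2}

Derivation:
Keep first 11 events (discard last 1):
  after event 1 (t=4: SET d = -14): {d=-14}
  after event 2 (t=12: DEC a by 1): {a=-1, d=-14}
  after event 3 (t=16: INC b by 3): {a=-1, b=3, d=-14}
  after event 4 (t=17: DEC a by 5): {a=-6, b=3, d=-14}
  after event 5 (t=20: SET d = 49): {a=-6, b=3, d=49}
  after event 6 (t=27: INC d by 2): {a=-6, b=3, d=51}
  after event 7 (t=28: DEL b): {a=-6, d=51}
  after event 8 (t=33: SET a = 37): {a=37, d=51}
  after event 9 (t=39: DEL b): {a=37, d=51}
  after event 10 (t=40: INC c by 3): {a=37, c=3, d=51}
  after event 11 (t=44: SET d = -2): {a=37, c=3, d=-2}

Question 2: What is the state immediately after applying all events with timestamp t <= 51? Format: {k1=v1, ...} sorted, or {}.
Apply events with t <= 51 (11 events):
  after event 1 (t=4: SET d = -14): {d=-14}
  after event 2 (t=12: DEC a by 1): {a=-1, d=-14}
  after event 3 (t=16: INC b by 3): {a=-1, b=3, d=-14}
  after event 4 (t=17: DEC a by 5): {a=-6, b=3, d=-14}
  after event 5 (t=20: SET d = 49): {a=-6, b=3, d=49}
  after event 6 (t=27: INC d by 2): {a=-6, b=3, d=51}
  after event 7 (t=28: DEL b): {a=-6, d=51}
  after event 8 (t=33: SET a = 37): {a=37, d=51}
  after event 9 (t=39: DEL b): {a=37, d=51}
  after event 10 (t=40: INC c by 3): {a=37, c=3, d=51}
  after event 11 (t=44: SET d = -2): {a=37, c=3, d=-2}

Answer: {a=37, c=3, d=-2}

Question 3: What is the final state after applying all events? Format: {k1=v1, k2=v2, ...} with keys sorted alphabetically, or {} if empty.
  after event 1 (t=4: SET d = -14): {d=-14}
  after event 2 (t=12: DEC a by 1): {a=-1, d=-14}
  after event 3 (t=16: INC b by 3): {a=-1, b=3, d=-14}
  after event 4 (t=17: DEC a by 5): {a=-6, b=3, d=-14}
  after event 5 (t=20: SET d = 49): {a=-6, b=3, d=49}
  after event 6 (t=27: INC d by 2): {a=-6, b=3, d=51}
  after event 7 (t=28: DEL b): {a=-6, d=51}
  after event 8 (t=33: SET a = 37): {a=37, d=51}
  after event 9 (t=39: DEL b): {a=37, d=51}
  after event 10 (t=40: INC c by 3): {a=37, c=3, d=51}
  after event 11 (t=44: SET d = -2): {a=37, c=3, d=-2}
  after event 12 (t=52: SET c = 16): {a=37, c=16, d=-2}

Answer: {a=37, c=16, d=-2}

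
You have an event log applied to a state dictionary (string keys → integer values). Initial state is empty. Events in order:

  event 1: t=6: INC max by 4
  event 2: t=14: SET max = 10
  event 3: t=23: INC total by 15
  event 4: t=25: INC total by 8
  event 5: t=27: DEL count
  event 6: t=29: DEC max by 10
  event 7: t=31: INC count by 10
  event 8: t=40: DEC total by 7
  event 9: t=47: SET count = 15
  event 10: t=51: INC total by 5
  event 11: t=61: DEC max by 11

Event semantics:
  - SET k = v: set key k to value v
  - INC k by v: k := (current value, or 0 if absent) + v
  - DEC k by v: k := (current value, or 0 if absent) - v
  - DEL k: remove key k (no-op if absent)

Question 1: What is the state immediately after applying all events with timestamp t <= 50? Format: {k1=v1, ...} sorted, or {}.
Apply events with t <= 50 (9 events):
  after event 1 (t=6: INC max by 4): {max=4}
  after event 2 (t=14: SET max = 10): {max=10}
  after event 3 (t=23: INC total by 15): {max=10, total=15}
  after event 4 (t=25: INC total by 8): {max=10, total=23}
  after event 5 (t=27: DEL count): {max=10, total=23}
  after event 6 (t=29: DEC max by 10): {max=0, total=23}
  after event 7 (t=31: INC count by 10): {count=10, max=0, total=23}
  after event 8 (t=40: DEC total by 7): {count=10, max=0, total=16}
  after event 9 (t=47: SET count = 15): {count=15, max=0, total=16}

Answer: {count=15, max=0, total=16}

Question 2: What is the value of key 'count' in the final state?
Answer: 15

Derivation:
Track key 'count' through all 11 events:
  event 1 (t=6: INC max by 4): count unchanged
  event 2 (t=14: SET max = 10): count unchanged
  event 3 (t=23: INC total by 15): count unchanged
  event 4 (t=25: INC total by 8): count unchanged
  event 5 (t=27: DEL count): count (absent) -> (absent)
  event 6 (t=29: DEC max by 10): count unchanged
  event 7 (t=31: INC count by 10): count (absent) -> 10
  event 8 (t=40: DEC total by 7): count unchanged
  event 9 (t=47: SET count = 15): count 10 -> 15
  event 10 (t=51: INC total by 5): count unchanged
  event 11 (t=61: DEC max by 11): count unchanged
Final: count = 15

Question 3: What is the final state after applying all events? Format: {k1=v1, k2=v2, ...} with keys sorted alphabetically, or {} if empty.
Answer: {count=15, max=-11, total=21}

Derivation:
  after event 1 (t=6: INC max by 4): {max=4}
  after event 2 (t=14: SET max = 10): {max=10}
  after event 3 (t=23: INC total by 15): {max=10, total=15}
  after event 4 (t=25: INC total by 8): {max=10, total=23}
  after event 5 (t=27: DEL count): {max=10, total=23}
  after event 6 (t=29: DEC max by 10): {max=0, total=23}
  after event 7 (t=31: INC count by 10): {count=10, max=0, total=23}
  after event 8 (t=40: DEC total by 7): {count=10, max=0, total=16}
  after event 9 (t=47: SET count = 15): {count=15, max=0, total=16}
  after event 10 (t=51: INC total by 5): {count=15, max=0, total=21}
  after event 11 (t=61: DEC max by 11): {count=15, max=-11, total=21}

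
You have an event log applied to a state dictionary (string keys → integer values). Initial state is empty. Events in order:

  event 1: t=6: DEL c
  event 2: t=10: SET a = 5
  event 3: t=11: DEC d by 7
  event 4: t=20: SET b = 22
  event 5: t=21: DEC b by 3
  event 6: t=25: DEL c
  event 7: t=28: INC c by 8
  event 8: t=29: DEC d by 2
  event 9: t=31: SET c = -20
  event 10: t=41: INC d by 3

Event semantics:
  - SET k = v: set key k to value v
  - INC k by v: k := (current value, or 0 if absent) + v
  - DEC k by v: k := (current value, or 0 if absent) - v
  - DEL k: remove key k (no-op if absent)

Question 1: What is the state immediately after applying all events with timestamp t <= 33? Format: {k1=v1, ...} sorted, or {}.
Answer: {a=5, b=19, c=-20, d=-9}

Derivation:
Apply events with t <= 33 (9 events):
  after event 1 (t=6: DEL c): {}
  after event 2 (t=10: SET a = 5): {a=5}
  after event 3 (t=11: DEC d by 7): {a=5, d=-7}
  after event 4 (t=20: SET b = 22): {a=5, b=22, d=-7}
  after event 5 (t=21: DEC b by 3): {a=5, b=19, d=-7}
  after event 6 (t=25: DEL c): {a=5, b=19, d=-7}
  after event 7 (t=28: INC c by 8): {a=5, b=19, c=8, d=-7}
  after event 8 (t=29: DEC d by 2): {a=5, b=19, c=8, d=-9}
  after event 9 (t=31: SET c = -20): {a=5, b=19, c=-20, d=-9}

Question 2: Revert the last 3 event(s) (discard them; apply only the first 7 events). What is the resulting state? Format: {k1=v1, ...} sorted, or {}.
Keep first 7 events (discard last 3):
  after event 1 (t=6: DEL c): {}
  after event 2 (t=10: SET a = 5): {a=5}
  after event 3 (t=11: DEC d by 7): {a=5, d=-7}
  after event 4 (t=20: SET b = 22): {a=5, b=22, d=-7}
  after event 5 (t=21: DEC b by 3): {a=5, b=19, d=-7}
  after event 6 (t=25: DEL c): {a=5, b=19, d=-7}
  after event 7 (t=28: INC c by 8): {a=5, b=19, c=8, d=-7}

Answer: {a=5, b=19, c=8, d=-7}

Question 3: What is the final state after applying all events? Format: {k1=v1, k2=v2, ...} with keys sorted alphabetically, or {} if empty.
  after event 1 (t=6: DEL c): {}
  after event 2 (t=10: SET a = 5): {a=5}
  after event 3 (t=11: DEC d by 7): {a=5, d=-7}
  after event 4 (t=20: SET b = 22): {a=5, b=22, d=-7}
  after event 5 (t=21: DEC b by 3): {a=5, b=19, d=-7}
  after event 6 (t=25: DEL c): {a=5, b=19, d=-7}
  after event 7 (t=28: INC c by 8): {a=5, b=19, c=8, d=-7}
  after event 8 (t=29: DEC d by 2): {a=5, b=19, c=8, d=-9}
  after event 9 (t=31: SET c = -20): {a=5, b=19, c=-20, d=-9}
  after event 10 (t=41: INC d by 3): {a=5, b=19, c=-20, d=-6}

Answer: {a=5, b=19, c=-20, d=-6}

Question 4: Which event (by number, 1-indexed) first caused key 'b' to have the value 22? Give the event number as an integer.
Answer: 4

Derivation:
Looking for first event where b becomes 22:
  event 4: b (absent) -> 22  <-- first match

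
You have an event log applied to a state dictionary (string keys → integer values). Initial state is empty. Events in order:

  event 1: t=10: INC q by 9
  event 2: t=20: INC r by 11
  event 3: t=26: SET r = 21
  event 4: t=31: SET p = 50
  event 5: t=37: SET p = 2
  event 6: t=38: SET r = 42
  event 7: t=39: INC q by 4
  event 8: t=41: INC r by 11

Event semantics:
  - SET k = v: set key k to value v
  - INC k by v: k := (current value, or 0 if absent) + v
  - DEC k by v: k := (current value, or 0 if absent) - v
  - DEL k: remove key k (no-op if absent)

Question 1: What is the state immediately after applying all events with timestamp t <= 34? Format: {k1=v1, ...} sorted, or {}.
Apply events with t <= 34 (4 events):
  after event 1 (t=10: INC q by 9): {q=9}
  after event 2 (t=20: INC r by 11): {q=9, r=11}
  after event 3 (t=26: SET r = 21): {q=9, r=21}
  after event 4 (t=31: SET p = 50): {p=50, q=9, r=21}

Answer: {p=50, q=9, r=21}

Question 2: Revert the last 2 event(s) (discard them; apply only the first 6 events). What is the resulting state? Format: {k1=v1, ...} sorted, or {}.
Keep first 6 events (discard last 2):
  after event 1 (t=10: INC q by 9): {q=9}
  after event 2 (t=20: INC r by 11): {q=9, r=11}
  after event 3 (t=26: SET r = 21): {q=9, r=21}
  after event 4 (t=31: SET p = 50): {p=50, q=9, r=21}
  after event 5 (t=37: SET p = 2): {p=2, q=9, r=21}
  after event 6 (t=38: SET r = 42): {p=2, q=9, r=42}

Answer: {p=2, q=9, r=42}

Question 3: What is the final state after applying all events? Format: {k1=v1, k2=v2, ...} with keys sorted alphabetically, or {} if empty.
  after event 1 (t=10: INC q by 9): {q=9}
  after event 2 (t=20: INC r by 11): {q=9, r=11}
  after event 3 (t=26: SET r = 21): {q=9, r=21}
  after event 4 (t=31: SET p = 50): {p=50, q=9, r=21}
  after event 5 (t=37: SET p = 2): {p=2, q=9, r=21}
  after event 6 (t=38: SET r = 42): {p=2, q=9, r=42}
  after event 7 (t=39: INC q by 4): {p=2, q=13, r=42}
  after event 8 (t=41: INC r by 11): {p=2, q=13, r=53}

Answer: {p=2, q=13, r=53}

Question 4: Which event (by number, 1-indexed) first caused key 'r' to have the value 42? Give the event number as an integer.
Answer: 6

Derivation:
Looking for first event where r becomes 42:
  event 2: r = 11
  event 3: r = 21
  event 4: r = 21
  event 5: r = 21
  event 6: r 21 -> 42  <-- first match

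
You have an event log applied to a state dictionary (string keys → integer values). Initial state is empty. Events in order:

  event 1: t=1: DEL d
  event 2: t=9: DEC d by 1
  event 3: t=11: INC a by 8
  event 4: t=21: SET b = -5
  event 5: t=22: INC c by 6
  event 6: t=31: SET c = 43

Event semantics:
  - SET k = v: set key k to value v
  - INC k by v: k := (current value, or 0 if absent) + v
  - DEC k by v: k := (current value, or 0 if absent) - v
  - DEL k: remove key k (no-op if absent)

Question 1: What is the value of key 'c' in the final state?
Answer: 43

Derivation:
Track key 'c' through all 6 events:
  event 1 (t=1: DEL d): c unchanged
  event 2 (t=9: DEC d by 1): c unchanged
  event 3 (t=11: INC a by 8): c unchanged
  event 4 (t=21: SET b = -5): c unchanged
  event 5 (t=22: INC c by 6): c (absent) -> 6
  event 6 (t=31: SET c = 43): c 6 -> 43
Final: c = 43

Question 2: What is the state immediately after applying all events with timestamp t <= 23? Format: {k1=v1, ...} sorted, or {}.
Apply events with t <= 23 (5 events):
  after event 1 (t=1: DEL d): {}
  after event 2 (t=9: DEC d by 1): {d=-1}
  after event 3 (t=11: INC a by 8): {a=8, d=-1}
  after event 4 (t=21: SET b = -5): {a=8, b=-5, d=-1}
  after event 5 (t=22: INC c by 6): {a=8, b=-5, c=6, d=-1}

Answer: {a=8, b=-5, c=6, d=-1}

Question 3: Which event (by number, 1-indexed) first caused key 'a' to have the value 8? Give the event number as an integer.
Answer: 3

Derivation:
Looking for first event where a becomes 8:
  event 3: a (absent) -> 8  <-- first match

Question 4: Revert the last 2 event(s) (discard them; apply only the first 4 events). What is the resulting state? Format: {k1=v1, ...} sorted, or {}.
Keep first 4 events (discard last 2):
  after event 1 (t=1: DEL d): {}
  after event 2 (t=9: DEC d by 1): {d=-1}
  after event 3 (t=11: INC a by 8): {a=8, d=-1}
  after event 4 (t=21: SET b = -5): {a=8, b=-5, d=-1}

Answer: {a=8, b=-5, d=-1}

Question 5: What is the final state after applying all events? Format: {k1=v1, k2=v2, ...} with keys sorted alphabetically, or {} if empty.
  after event 1 (t=1: DEL d): {}
  after event 2 (t=9: DEC d by 1): {d=-1}
  after event 3 (t=11: INC a by 8): {a=8, d=-1}
  after event 4 (t=21: SET b = -5): {a=8, b=-5, d=-1}
  after event 5 (t=22: INC c by 6): {a=8, b=-5, c=6, d=-1}
  after event 6 (t=31: SET c = 43): {a=8, b=-5, c=43, d=-1}

Answer: {a=8, b=-5, c=43, d=-1}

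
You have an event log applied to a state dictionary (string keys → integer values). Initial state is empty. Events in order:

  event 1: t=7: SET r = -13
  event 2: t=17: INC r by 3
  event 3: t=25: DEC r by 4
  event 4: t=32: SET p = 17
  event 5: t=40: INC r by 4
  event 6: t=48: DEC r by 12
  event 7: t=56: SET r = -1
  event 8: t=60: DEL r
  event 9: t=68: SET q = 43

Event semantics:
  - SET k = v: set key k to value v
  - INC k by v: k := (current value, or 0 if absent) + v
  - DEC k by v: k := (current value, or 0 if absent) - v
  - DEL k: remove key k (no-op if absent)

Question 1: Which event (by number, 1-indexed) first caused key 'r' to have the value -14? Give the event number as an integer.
Answer: 3

Derivation:
Looking for first event where r becomes -14:
  event 1: r = -13
  event 2: r = -10
  event 3: r -10 -> -14  <-- first match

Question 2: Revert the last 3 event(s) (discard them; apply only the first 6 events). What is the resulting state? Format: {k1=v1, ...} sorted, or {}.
Answer: {p=17, r=-22}

Derivation:
Keep first 6 events (discard last 3):
  after event 1 (t=7: SET r = -13): {r=-13}
  after event 2 (t=17: INC r by 3): {r=-10}
  after event 3 (t=25: DEC r by 4): {r=-14}
  after event 4 (t=32: SET p = 17): {p=17, r=-14}
  after event 5 (t=40: INC r by 4): {p=17, r=-10}
  after event 6 (t=48: DEC r by 12): {p=17, r=-22}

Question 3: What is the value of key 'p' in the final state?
Answer: 17

Derivation:
Track key 'p' through all 9 events:
  event 1 (t=7: SET r = -13): p unchanged
  event 2 (t=17: INC r by 3): p unchanged
  event 3 (t=25: DEC r by 4): p unchanged
  event 4 (t=32: SET p = 17): p (absent) -> 17
  event 5 (t=40: INC r by 4): p unchanged
  event 6 (t=48: DEC r by 12): p unchanged
  event 7 (t=56: SET r = -1): p unchanged
  event 8 (t=60: DEL r): p unchanged
  event 9 (t=68: SET q = 43): p unchanged
Final: p = 17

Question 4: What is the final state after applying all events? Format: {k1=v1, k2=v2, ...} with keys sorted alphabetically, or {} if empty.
  after event 1 (t=7: SET r = -13): {r=-13}
  after event 2 (t=17: INC r by 3): {r=-10}
  after event 3 (t=25: DEC r by 4): {r=-14}
  after event 4 (t=32: SET p = 17): {p=17, r=-14}
  after event 5 (t=40: INC r by 4): {p=17, r=-10}
  after event 6 (t=48: DEC r by 12): {p=17, r=-22}
  after event 7 (t=56: SET r = -1): {p=17, r=-1}
  after event 8 (t=60: DEL r): {p=17}
  after event 9 (t=68: SET q = 43): {p=17, q=43}

Answer: {p=17, q=43}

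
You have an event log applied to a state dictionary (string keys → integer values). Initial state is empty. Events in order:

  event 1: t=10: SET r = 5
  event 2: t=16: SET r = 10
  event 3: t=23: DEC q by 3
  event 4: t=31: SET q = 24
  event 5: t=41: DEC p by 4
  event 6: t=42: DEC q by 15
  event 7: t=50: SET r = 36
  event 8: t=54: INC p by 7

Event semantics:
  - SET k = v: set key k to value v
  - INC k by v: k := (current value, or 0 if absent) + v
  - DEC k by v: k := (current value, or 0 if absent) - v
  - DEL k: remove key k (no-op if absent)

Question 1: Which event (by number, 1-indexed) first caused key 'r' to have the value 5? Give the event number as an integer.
Answer: 1

Derivation:
Looking for first event where r becomes 5:
  event 1: r (absent) -> 5  <-- first match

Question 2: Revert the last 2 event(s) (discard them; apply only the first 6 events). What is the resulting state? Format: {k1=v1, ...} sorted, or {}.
Answer: {p=-4, q=9, r=10}

Derivation:
Keep first 6 events (discard last 2):
  after event 1 (t=10: SET r = 5): {r=5}
  after event 2 (t=16: SET r = 10): {r=10}
  after event 3 (t=23: DEC q by 3): {q=-3, r=10}
  after event 4 (t=31: SET q = 24): {q=24, r=10}
  after event 5 (t=41: DEC p by 4): {p=-4, q=24, r=10}
  after event 6 (t=42: DEC q by 15): {p=-4, q=9, r=10}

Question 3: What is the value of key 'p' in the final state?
Track key 'p' through all 8 events:
  event 1 (t=10: SET r = 5): p unchanged
  event 2 (t=16: SET r = 10): p unchanged
  event 3 (t=23: DEC q by 3): p unchanged
  event 4 (t=31: SET q = 24): p unchanged
  event 5 (t=41: DEC p by 4): p (absent) -> -4
  event 6 (t=42: DEC q by 15): p unchanged
  event 7 (t=50: SET r = 36): p unchanged
  event 8 (t=54: INC p by 7): p -4 -> 3
Final: p = 3

Answer: 3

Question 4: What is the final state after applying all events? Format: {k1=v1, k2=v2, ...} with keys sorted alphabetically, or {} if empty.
Answer: {p=3, q=9, r=36}

Derivation:
  after event 1 (t=10: SET r = 5): {r=5}
  after event 2 (t=16: SET r = 10): {r=10}
  after event 3 (t=23: DEC q by 3): {q=-3, r=10}
  after event 4 (t=31: SET q = 24): {q=24, r=10}
  after event 5 (t=41: DEC p by 4): {p=-4, q=24, r=10}
  after event 6 (t=42: DEC q by 15): {p=-4, q=9, r=10}
  after event 7 (t=50: SET r = 36): {p=-4, q=9, r=36}
  after event 8 (t=54: INC p by 7): {p=3, q=9, r=36}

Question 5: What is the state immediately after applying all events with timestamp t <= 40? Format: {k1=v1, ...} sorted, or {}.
Apply events with t <= 40 (4 events):
  after event 1 (t=10: SET r = 5): {r=5}
  after event 2 (t=16: SET r = 10): {r=10}
  after event 3 (t=23: DEC q by 3): {q=-3, r=10}
  after event 4 (t=31: SET q = 24): {q=24, r=10}

Answer: {q=24, r=10}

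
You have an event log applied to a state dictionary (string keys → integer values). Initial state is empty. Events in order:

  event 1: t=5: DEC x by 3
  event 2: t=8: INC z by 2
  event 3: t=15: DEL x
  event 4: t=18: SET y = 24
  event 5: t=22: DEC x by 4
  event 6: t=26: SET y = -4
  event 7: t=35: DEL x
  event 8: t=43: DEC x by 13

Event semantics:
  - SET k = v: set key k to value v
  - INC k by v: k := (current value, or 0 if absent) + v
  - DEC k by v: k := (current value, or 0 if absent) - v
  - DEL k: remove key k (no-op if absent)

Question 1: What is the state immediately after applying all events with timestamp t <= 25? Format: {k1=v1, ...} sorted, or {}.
Apply events with t <= 25 (5 events):
  after event 1 (t=5: DEC x by 3): {x=-3}
  after event 2 (t=8: INC z by 2): {x=-3, z=2}
  after event 3 (t=15: DEL x): {z=2}
  after event 4 (t=18: SET y = 24): {y=24, z=2}
  after event 5 (t=22: DEC x by 4): {x=-4, y=24, z=2}

Answer: {x=-4, y=24, z=2}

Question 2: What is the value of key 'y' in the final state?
Answer: -4

Derivation:
Track key 'y' through all 8 events:
  event 1 (t=5: DEC x by 3): y unchanged
  event 2 (t=8: INC z by 2): y unchanged
  event 3 (t=15: DEL x): y unchanged
  event 4 (t=18: SET y = 24): y (absent) -> 24
  event 5 (t=22: DEC x by 4): y unchanged
  event 6 (t=26: SET y = -4): y 24 -> -4
  event 7 (t=35: DEL x): y unchanged
  event 8 (t=43: DEC x by 13): y unchanged
Final: y = -4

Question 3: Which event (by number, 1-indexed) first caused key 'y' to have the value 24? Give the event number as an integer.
Looking for first event where y becomes 24:
  event 4: y (absent) -> 24  <-- first match

Answer: 4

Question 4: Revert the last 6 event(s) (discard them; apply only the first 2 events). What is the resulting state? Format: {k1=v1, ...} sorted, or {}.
Answer: {x=-3, z=2}

Derivation:
Keep first 2 events (discard last 6):
  after event 1 (t=5: DEC x by 3): {x=-3}
  after event 2 (t=8: INC z by 2): {x=-3, z=2}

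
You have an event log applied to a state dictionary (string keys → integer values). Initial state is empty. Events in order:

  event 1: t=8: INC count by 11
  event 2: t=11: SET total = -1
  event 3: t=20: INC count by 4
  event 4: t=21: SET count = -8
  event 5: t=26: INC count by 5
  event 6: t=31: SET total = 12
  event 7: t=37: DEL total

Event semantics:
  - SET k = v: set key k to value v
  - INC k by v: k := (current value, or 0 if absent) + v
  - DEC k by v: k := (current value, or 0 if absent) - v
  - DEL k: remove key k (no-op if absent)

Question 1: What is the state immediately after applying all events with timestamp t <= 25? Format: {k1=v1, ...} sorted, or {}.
Apply events with t <= 25 (4 events):
  after event 1 (t=8: INC count by 11): {count=11}
  after event 2 (t=11: SET total = -1): {count=11, total=-1}
  after event 3 (t=20: INC count by 4): {count=15, total=-1}
  after event 4 (t=21: SET count = -8): {count=-8, total=-1}

Answer: {count=-8, total=-1}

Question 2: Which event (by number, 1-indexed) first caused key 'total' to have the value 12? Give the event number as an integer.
Looking for first event where total becomes 12:
  event 2: total = -1
  event 3: total = -1
  event 4: total = -1
  event 5: total = -1
  event 6: total -1 -> 12  <-- first match

Answer: 6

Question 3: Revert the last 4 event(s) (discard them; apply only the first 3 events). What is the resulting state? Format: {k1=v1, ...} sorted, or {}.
Keep first 3 events (discard last 4):
  after event 1 (t=8: INC count by 11): {count=11}
  after event 2 (t=11: SET total = -1): {count=11, total=-1}
  after event 3 (t=20: INC count by 4): {count=15, total=-1}

Answer: {count=15, total=-1}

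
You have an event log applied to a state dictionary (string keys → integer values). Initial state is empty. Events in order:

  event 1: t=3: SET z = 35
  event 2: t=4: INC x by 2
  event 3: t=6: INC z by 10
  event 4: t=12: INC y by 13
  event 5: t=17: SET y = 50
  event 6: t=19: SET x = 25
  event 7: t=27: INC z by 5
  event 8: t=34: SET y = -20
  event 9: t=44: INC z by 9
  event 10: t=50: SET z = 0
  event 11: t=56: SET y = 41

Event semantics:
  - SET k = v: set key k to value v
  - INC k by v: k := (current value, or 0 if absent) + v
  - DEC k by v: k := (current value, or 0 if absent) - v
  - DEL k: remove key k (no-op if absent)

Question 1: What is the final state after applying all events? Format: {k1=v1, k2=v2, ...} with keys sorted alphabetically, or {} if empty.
Answer: {x=25, y=41, z=0}

Derivation:
  after event 1 (t=3: SET z = 35): {z=35}
  after event 2 (t=4: INC x by 2): {x=2, z=35}
  after event 3 (t=6: INC z by 10): {x=2, z=45}
  after event 4 (t=12: INC y by 13): {x=2, y=13, z=45}
  after event 5 (t=17: SET y = 50): {x=2, y=50, z=45}
  after event 6 (t=19: SET x = 25): {x=25, y=50, z=45}
  after event 7 (t=27: INC z by 5): {x=25, y=50, z=50}
  after event 8 (t=34: SET y = -20): {x=25, y=-20, z=50}
  after event 9 (t=44: INC z by 9): {x=25, y=-20, z=59}
  after event 10 (t=50: SET z = 0): {x=25, y=-20, z=0}
  after event 11 (t=56: SET y = 41): {x=25, y=41, z=0}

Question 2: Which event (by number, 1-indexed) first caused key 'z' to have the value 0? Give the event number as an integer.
Looking for first event where z becomes 0:
  event 1: z = 35
  event 2: z = 35
  event 3: z = 45
  event 4: z = 45
  event 5: z = 45
  event 6: z = 45
  event 7: z = 50
  event 8: z = 50
  event 9: z = 59
  event 10: z 59 -> 0  <-- first match

Answer: 10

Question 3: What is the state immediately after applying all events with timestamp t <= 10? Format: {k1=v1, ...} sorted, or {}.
Apply events with t <= 10 (3 events):
  after event 1 (t=3: SET z = 35): {z=35}
  after event 2 (t=4: INC x by 2): {x=2, z=35}
  after event 3 (t=6: INC z by 10): {x=2, z=45}

Answer: {x=2, z=45}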